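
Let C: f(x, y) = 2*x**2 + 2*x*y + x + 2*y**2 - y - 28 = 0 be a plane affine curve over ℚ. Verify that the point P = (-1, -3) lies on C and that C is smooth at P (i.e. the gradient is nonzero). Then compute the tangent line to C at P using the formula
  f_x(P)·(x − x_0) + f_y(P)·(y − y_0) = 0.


Tangent line at P: -9*x - 15*y - 54 = 0.

Step 1: f(-1, -3) = 0, so P lies on C.
Step 2: partial derivatives
  f_x(x, y) = 4*x + 2*y + 1, f_y(x, y) = 2*x + 4*y - 1.
  f_x(P) = -9, f_y(P) = -15 (gradient nonzero, so P is smooth).
Step 3: tangent line at P: -9·(x − -1) + -15·(y − -3) = 0.
Expanding: -9*x - 15*y - 54 = 0.


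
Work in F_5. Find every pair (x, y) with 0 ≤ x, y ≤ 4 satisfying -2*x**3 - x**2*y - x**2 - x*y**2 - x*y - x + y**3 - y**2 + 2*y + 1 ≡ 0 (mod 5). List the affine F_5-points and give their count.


Affine F_5-points: {(0, 3), (3, 0), (3, 4), (4, 2), (4, 4)}; count = 5.

For each of the 25 pairs (x, y) ∈ F_5², evaluate f(x, y) mod 5. Record the zeros.
  x = 0: [0↦1, 1↦3, 2↦4, 3↦0, 4↦2]  zeros at y ∈ {3}
  x = 1: [0↦2, 1↦1, 2↦2, 3↦1, 4↦4]  zeros at y ∈ ∅
  x = 2: [0↦4, 1↦3, 2↦2, 3↦2, 4↦4]  zeros at y ∈ ∅
  x = 3: [0↦0, 1↦2, 2↦2, 3↦1, 4↦0]  zeros at y ∈ {0, 4}
  x = 4: [0↦3, 1↦1, 2↦0, 3↦1, 4↦0]  zeros at y ∈ {2, 4}
Collecting zeros: affine points = {(0, 3), (3, 0), (3, 4), (4, 2), (4, 4)}.
Total count |C(F_5)_aff| = 5.


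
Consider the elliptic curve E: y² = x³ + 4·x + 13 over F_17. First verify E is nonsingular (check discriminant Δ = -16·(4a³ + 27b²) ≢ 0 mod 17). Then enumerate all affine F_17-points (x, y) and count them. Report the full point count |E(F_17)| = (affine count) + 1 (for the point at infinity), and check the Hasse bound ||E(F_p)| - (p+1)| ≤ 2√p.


Affine points = {(0, 8), (0, 9), (1, 1), (1, 16), (3, 1), (3, 16), (4, 5), (4, 12), (6, 7), (6, 10), (8, 8), (8, 9), (9, 8), (9, 9), (10, 4), (10, 13), (12, 2), (12, 15), (13, 1), (13, 16), (14, 5), (14, 12), (16, 5), (16, 12)}; affine count = 24; |E(F_17)| = 25.

Discriminant check: Δ ∝ 4a³ + 27b² = 4·4³ + 27·13² = 4·64 + 27·169 ≡ 8 (mod 17). Nonzero ⇒ E is nonsingular.
For each x ∈ F_17, compute rhs = x³ + 4·x + 13 mod 17, then count y ∈ F_17 with y² ≡ rhs.
  x = 0: rhs = 13, matching y values: 8, 9 (2 points).
  x = 1: rhs = 1, matching y values: 1, 16 (2 points).
  x = 2: rhs = 12, matching y values: none (0 points).
  x = 3: rhs = 1, matching y values: 1, 16 (2 points).
  x = 4: rhs = 8, matching y values: 5, 12 (2 points).
  x = 5: rhs = 5, matching y values: none (0 points).
  x = 6: rhs = 15, matching y values: 7, 10 (2 points).
  x = 7: rhs = 10, matching y values: none (0 points).
  x = 8: rhs = 13, matching y values: 8, 9 (2 points).
  x = 9: rhs = 13, matching y values: 8, 9 (2 points).
  x = 10: rhs = 16, matching y values: 4, 13 (2 points).
  x = 11: rhs = 11, matching y values: none (0 points).
  x = 12: rhs = 4, matching y values: 2, 15 (2 points).
  x = 13: rhs = 1, matching y values: 1, 16 (2 points).
  x = 14: rhs = 8, matching y values: 5, 12 (2 points).
  x = 15: rhs = 14, matching y values: none (0 points).
  x = 16: rhs = 8, matching y values: 5, 12 (2 points).
Total affine count: 24.
Full point count |E(F_17)| = 24 + 1 = 25.
Hasse bound: |25 − (17+1)| = |7| = 7 ≤ 2√17 ≈ 8.2462 ✓.


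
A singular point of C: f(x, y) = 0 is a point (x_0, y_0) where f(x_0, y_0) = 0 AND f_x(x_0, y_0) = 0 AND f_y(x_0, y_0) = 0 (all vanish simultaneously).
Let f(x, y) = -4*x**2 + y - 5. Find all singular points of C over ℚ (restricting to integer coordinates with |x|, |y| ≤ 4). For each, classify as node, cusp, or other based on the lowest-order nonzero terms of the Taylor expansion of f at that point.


No singular points in the scanned grid; C is smooth there.

Compute partial derivatives:
  f_x = -8*x.
  f_y = 1.
f_y = 1 is a nonzero constant, so f_y never vanishes: no point (x, y) can satisfy f = f_x = f_y = 0. In particular no (x, y) ∈ {−4, ..., 4}² is singular; the curve is smooth.


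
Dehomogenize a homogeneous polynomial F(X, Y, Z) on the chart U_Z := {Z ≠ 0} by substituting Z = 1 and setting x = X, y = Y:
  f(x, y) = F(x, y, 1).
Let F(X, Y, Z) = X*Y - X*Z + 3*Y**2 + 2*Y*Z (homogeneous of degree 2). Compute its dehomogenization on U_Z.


f(x, y) = x*y - x + 3*y**2 + 2*y

On U_Z we set Z = 1. Each monomial c·X^i·Y^j·Z^k in F becomes c·x^i·y^j·1^k = c·x^i·y^j.
Substituting Z = 1: F(X, Y, 1) = x*y - x + 3*y**2 + 2*y.
Note: deg(f) ≤ deg(F) = 2; strict inequality happens when F is divisible by Z (lost terms).


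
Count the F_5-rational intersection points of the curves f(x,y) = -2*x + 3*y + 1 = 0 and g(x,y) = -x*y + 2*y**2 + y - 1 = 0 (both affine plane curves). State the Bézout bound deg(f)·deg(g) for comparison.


Common zeros: {(0, 3), (2, 1)}; count = 2; Bézout bound = 2.

deg(f) = 1, deg(g) = 2, so Bézout bound = 2.
Scan x ∈ F_5. For each x, list the y ∈ F_5 with f(x, y) ≡ 0 and those with g(x, y) ≡ 0 (mod 5); the common zeros in that column are the intersection.
  x = 0: f ≡ 0 at y ∈ {3}; g ≡ 0 at y ∈ {3, 4}; common: {3}.
  x = 1: f ≡ 0 at y ∈ {2}; g ≡ 0 at y ∈ ∅; common: ∅.
  x = 2: f ≡ 0 at y ∈ {1}; g ≡ 0 at y ∈ {1, 2}; common: {1}.
  x = 3: f ≡ 0 at y ∈ {0}; g ≡ 0 at y ∈ ∅; common: ∅.
  x = 4: f ≡ 0 at y ∈ {4}; g ≡ 0 at y ∈ ∅; common: ∅.
Collecting: common zeros = {(0, 3), (2, 1)}, so the count is 2.
Comparison with the Bézout bound: 2 ≤ 2 = deg(f)·deg(g), as expected for curves with no common component (the bound is attained).


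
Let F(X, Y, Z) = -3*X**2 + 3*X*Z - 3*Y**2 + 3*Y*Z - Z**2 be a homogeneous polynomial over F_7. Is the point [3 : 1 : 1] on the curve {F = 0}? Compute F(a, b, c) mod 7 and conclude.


F(3,1,1) ≡ 2 (mod 7); P is NOT on the curve.

Evaluate F(3, 1, 1) term-by-term (mod 7).
  -3*X**2 ↦ -3·9·1·1 = -27
  3*X*Z ↦ 3·3·1·1 = 9
  -3*Y**2 ↦ -3·1·1·1 = -3
  3*Y*Z ↦ 3·1·1·1 = 3
  -Z**2 ↦ -1·1·1·1 = -1
Sum: F(3, 1, 1) = (-27) + (9) + (-3) + (3) + (-1) = -19.
Reducing mod 7: -19 ≡ 2 (mod 7).
Since F(a, b, c) ≡ 2 ≠ 0 (mod 7), P does NOT lie on the curve.


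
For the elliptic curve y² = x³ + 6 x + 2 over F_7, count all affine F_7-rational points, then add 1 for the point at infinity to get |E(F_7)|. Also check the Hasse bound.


Affine points = {(0, 3), (0, 4), (1, 3), (1, 4), (2, 1), (2, 6), (6, 3), (6, 4)}; affine count = 8; |E(F_7)| = 9.

Discriminant check: Δ ∝ 4a³ + 27b² = 4·6³ + 27·2² = 4·216 + 27·4 ≡ 6 (mod 7). Nonzero ⇒ E is nonsingular.
For each x ∈ F_7, compute rhs = x³ + 6·x + 2 mod 7, then count y ∈ F_7 with y² ≡ rhs.
  x = 0: rhs = 2, matching y values: 3, 4 (2 points).
  x = 1: rhs = 2, matching y values: 3, 4 (2 points).
  x = 2: rhs = 1, matching y values: 1, 6 (2 points).
  x = 3: rhs = 5, matching y values: none (0 points).
  x = 4: rhs = 6, matching y values: none (0 points).
  x = 5: rhs = 3, matching y values: none (0 points).
  x = 6: rhs = 2, matching y values: 3, 4 (2 points).
Total affine count: 8.
Full point count |E(F_7)| = 8 + 1 = 9.
Hasse bound: |9 − (7+1)| = |1| = 1 ≤ 2√7 ≈ 5.2915 ✓.


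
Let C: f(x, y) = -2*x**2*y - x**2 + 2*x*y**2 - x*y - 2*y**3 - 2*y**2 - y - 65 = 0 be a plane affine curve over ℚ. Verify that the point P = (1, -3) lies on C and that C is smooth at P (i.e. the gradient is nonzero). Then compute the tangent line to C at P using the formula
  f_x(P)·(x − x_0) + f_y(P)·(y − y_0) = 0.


Tangent line at P: 31*x - 58*y - 205 = 0.

Step 1: f(1, -3) = 0, so P lies on C.
Step 2: partial derivatives
  f_x(x, y) = -4*x*y - 2*x + 2*y**2 - y, f_y(x, y) = -2*x**2 + 4*x*y - x - 6*y**2 - 4*y - 1.
  f_x(P) = 31, f_y(P) = -58 (gradient nonzero, so P is smooth).
Step 3: tangent line at P: 31·(x − 1) + -58·(y − -3) = 0.
Expanding: 31*x - 58*y - 205 = 0.


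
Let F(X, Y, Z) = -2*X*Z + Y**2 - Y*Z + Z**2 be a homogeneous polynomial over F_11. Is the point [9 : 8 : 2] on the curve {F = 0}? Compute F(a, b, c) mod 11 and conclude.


F(9,8,2) ≡ 5 (mod 11); P is NOT on the curve.

Evaluate F(9, 8, 2) term-by-term (mod 11).
  -2*X*Z ↦ -2·9·1·2 = -36
  Y**2 ↦ 1·1·64·1 = 64
  -Y*Z ↦ -1·1·8·2 = -16
  Z**2 ↦ 1·1·1·4 = 4
Sum: F(9, 8, 2) = (-36) + (64) + (-16) + (4) = 16.
Reducing mod 11: 16 ≡ 5 (mod 11).
Since F(a, b, c) ≡ 5 ≠ 0 (mod 11), P does NOT lie on the curve.


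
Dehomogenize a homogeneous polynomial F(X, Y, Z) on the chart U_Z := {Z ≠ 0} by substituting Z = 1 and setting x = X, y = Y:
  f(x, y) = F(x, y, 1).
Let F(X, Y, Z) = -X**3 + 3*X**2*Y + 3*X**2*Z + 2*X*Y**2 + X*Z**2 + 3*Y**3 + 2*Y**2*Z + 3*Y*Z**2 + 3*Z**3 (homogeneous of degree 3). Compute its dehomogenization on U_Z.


f(x, y) = -x**3 + 3*x**2*y + 3*x**2 + 2*x*y**2 + x + 3*y**3 + 2*y**2 + 3*y + 3

On U_Z we set Z = 1. Each monomial c·X^i·Y^j·Z^k in F becomes c·x^i·y^j·1^k = c·x^i·y^j.
Substituting Z = 1: F(X, Y, 1) = -x**3 + 3*x**2*y + 3*x**2 + 2*x*y**2 + x + 3*y**3 + 2*y**2 + 3*y + 3.
Note: deg(f) ≤ deg(F) = 3; strict inequality happens when F is divisible by Z (lost terms).


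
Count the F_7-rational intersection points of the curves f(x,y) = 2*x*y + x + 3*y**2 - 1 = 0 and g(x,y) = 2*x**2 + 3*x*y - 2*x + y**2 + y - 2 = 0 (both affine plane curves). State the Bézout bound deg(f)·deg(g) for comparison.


Common zeros: ∅; count = 0; Bézout bound = 4.

deg(f) = 2, deg(g) = 2, so Bézout bound = 4.
Scan x ∈ F_7. For each x, list the y ∈ F_7 with f(x, y) ≡ 0 and those with g(x, y) ≡ 0 (mod 7); the common zeros in that column are the intersection.
  x = 0: f ≡ 0 at y ∈ ∅; g ≡ 0 at y ∈ {1, 5}; common: ∅.
  x = 1: f ≡ 0 at y ∈ {0, 4}; g ≡ 0 at y ∈ ∅; common: ∅.
  x = 2: f ≡ 0 at y ∈ {2, 6}; g ≡ 0 at y ∈ ∅; common: ∅.
  x = 3: f ≡ 0 at y ∈ ∅; g ≡ 0 at y ∈ {1, 3}; common: ∅.
  x = 4: f ≡ 0 at y ∈ {1}; g ≡ 0 at y ∈ {3, 5}; common: ∅.
  x = 5: f ≡ 0 at y ∈ ∅; g ≡ 0 at y ∈ ∅; common: ∅.
  x = 6: f ≡ 0 at y ∈ {5}; g ≡ 0 at y ∈ ∅; common: ∅.
Collecting: common zeros = ∅, so the count is 0.
Comparison with the Bézout bound: 0 ≤ 4 = deg(f)·deg(g), as expected for curves with no common component (the affine F_7-count falls short of the bound because intersections may lie at infinity, over extension fields, or carry multiplicity).


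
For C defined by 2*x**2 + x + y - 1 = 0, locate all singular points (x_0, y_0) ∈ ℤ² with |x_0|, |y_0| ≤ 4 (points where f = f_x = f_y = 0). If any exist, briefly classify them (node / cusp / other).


No singular points in the scanned grid; C is smooth there.

Compute partial derivatives:
  f_x = 4*x + 1.
  f_y = 1.
f_y = 1 is a nonzero constant, so f_y never vanishes: no point (x, y) can satisfy f = f_x = f_y = 0. In particular no (x, y) ∈ {−4, ..., 4}² is singular; the curve is smooth.


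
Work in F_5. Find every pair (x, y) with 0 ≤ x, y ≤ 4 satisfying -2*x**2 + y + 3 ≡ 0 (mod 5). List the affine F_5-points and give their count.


Affine F_5-points: {(0, 2), (1, 4), (2, 0), (3, 0), (4, 4)}; count = 5.

For each of the 25 pairs (x, y) ∈ F_5², evaluate f(x, y) mod 5. Record the zeros.
  x = 0: [0↦3, 1↦4, 2↦0, 3↦1, 4↦2]  zeros at y ∈ {2}
  x = 1: [0↦1, 1↦2, 2↦3, 3↦4, 4↦0]  zeros at y ∈ {4}
  x = 2: [0↦0, 1↦1, 2↦2, 3↦3, 4↦4]  zeros at y ∈ {0}
  x = 3: [0↦0, 1↦1, 2↦2, 3↦3, 4↦4]  zeros at y ∈ {0}
  x = 4: [0↦1, 1↦2, 2↦3, 3↦4, 4↦0]  zeros at y ∈ {4}
Collecting zeros: affine points = {(0, 2), (1, 4), (2, 0), (3, 0), (4, 4)}.
Total count |C(F_5)_aff| = 5.


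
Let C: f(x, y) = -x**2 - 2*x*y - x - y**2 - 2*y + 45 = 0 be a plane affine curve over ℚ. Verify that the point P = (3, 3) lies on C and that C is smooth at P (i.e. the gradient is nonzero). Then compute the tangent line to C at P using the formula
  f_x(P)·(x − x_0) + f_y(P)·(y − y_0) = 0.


Tangent line at P: -13*x - 14*y + 81 = 0.

Step 1: f(3, 3) = 0, so P lies on C.
Step 2: partial derivatives
  f_x(x, y) = -2*x - 2*y - 1, f_y(x, y) = -2*x - 2*y - 2.
  f_x(P) = -13, f_y(P) = -14 (gradient nonzero, so P is smooth).
Step 3: tangent line at P: -13·(x − 3) + -14·(y − 3) = 0.
Expanding: -13*x - 14*y + 81 = 0.


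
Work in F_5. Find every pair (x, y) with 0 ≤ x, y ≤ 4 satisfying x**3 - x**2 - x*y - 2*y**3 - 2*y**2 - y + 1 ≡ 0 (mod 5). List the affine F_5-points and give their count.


Affine F_5-points: {(0, 2), (1, 1), (2, 0), (2, 2), (3, 3), (4, 1), (4, 2)}; count = 7.

For each of the 25 pairs (x, y) ∈ F_5², evaluate f(x, y) mod 5. Record the zeros.
  x = 0: [0↦1, 1↦1, 2↦0, 3↦1, 4↦2]  zeros at y ∈ {2}
  x = 1: [0↦1, 1↦0, 2↦3, 3↦3, 4↦3]  zeros at y ∈ {1}
  x = 2: [0↦0, 1↦3, 2↦0, 3↦4, 4↦3]  zeros at y ∈ {0, 2}
  x = 3: [0↦4, 1↦1, 2↦2, 3↦0, 4↦3]  zeros at y ∈ {3}
  x = 4: [0↦4, 1↦0, 2↦0, 3↦2, 4↦4]  zeros at y ∈ {1, 2}
Collecting zeros: affine points = {(0, 2), (1, 1), (2, 0), (2, 2), (3, 3), (4, 1), (4, 2)}.
Total count |C(F_5)_aff| = 7.


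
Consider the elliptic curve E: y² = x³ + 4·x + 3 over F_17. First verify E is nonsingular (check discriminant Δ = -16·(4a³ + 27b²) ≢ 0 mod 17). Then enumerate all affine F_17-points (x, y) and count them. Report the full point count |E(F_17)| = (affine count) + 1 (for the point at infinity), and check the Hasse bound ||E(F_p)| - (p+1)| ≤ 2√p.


Affine points = {(1, 5), (1, 12), (2, 6), (2, 11), (3, 5), (3, 12), (4, 7), (4, 10), (7, 0), (11, 1), (11, 16), (13, 5), (13, 12), (14, 7), (14, 10), (15, 2), (15, 15), (16, 7), (16, 10)}; affine count = 19; |E(F_17)| = 20.

Discriminant check: Δ ∝ 4a³ + 27b² = 4·4³ + 27·3² = 4·64 + 27·9 ≡ 6 (mod 17). Nonzero ⇒ E is nonsingular.
For each x ∈ F_17, compute rhs = x³ + 4·x + 3 mod 17, then count y ∈ F_17 with y² ≡ rhs.
  x = 0: rhs = 3, matching y values: none (0 points).
  x = 1: rhs = 8, matching y values: 5, 12 (2 points).
  x = 2: rhs = 2, matching y values: 6, 11 (2 points).
  x = 3: rhs = 8, matching y values: 5, 12 (2 points).
  x = 4: rhs = 15, matching y values: 7, 10 (2 points).
  x = 5: rhs = 12, matching y values: none (0 points).
  x = 6: rhs = 5, matching y values: none (0 points).
  x = 7: rhs = 0, matching y values: 0 (1 points).
  x = 8: rhs = 3, matching y values: none (0 points).
  x = 9: rhs = 3, matching y values: none (0 points).
  x = 10: rhs = 6, matching y values: none (0 points).
  x = 11: rhs = 1, matching y values: 1, 16 (2 points).
  x = 12: rhs = 11, matching y values: none (0 points).
  x = 13: rhs = 8, matching y values: 5, 12 (2 points).
  x = 14: rhs = 15, matching y values: 7, 10 (2 points).
  x = 15: rhs = 4, matching y values: 2, 15 (2 points).
  x = 16: rhs = 15, matching y values: 7, 10 (2 points).
Total affine count: 19.
Full point count |E(F_17)| = 19 + 1 = 20.
Hasse bound: |20 − (17+1)| = |2| = 2 ≤ 2√17 ≈ 8.2462 ✓.


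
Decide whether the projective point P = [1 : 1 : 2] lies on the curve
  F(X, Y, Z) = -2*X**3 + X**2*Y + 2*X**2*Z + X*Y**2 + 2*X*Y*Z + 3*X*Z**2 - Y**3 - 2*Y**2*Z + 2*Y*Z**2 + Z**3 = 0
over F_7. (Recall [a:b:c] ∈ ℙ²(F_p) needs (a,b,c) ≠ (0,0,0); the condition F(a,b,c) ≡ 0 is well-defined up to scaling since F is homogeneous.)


F(1,1,2) ≡ 3 (mod 7); P is NOT on the curve.

Evaluate F(1, 1, 2) term-by-term (mod 7).
  -2*X**3 ↦ -2·1·1·1 = -2
  X**2*Y ↦ 1·1·1·1 = 1
  2*X**2*Z ↦ 2·1·1·2 = 4
  X*Y**2 ↦ 1·1·1·1 = 1
  2*X*Y*Z ↦ 2·1·1·2 = 4
  3*X*Z**2 ↦ 3·1·1·4 = 12
  -Y**3 ↦ -1·1·1·1 = -1
  -2*Y**2*Z ↦ -2·1·1·2 = -4
  2*Y*Z**2 ↦ 2·1·1·4 = 8
  Z**3 ↦ 1·1·1·8 = 8
Sum: F(1, 1, 2) = (-2) + (1) + (4) + (1) + (4) + (12) + (-1) + (-4) + (8) + (8) = 31.
Reducing mod 7: 31 ≡ 3 (mod 7).
Since F(a, b, c) ≡ 3 ≠ 0 (mod 7), P does NOT lie on the curve.


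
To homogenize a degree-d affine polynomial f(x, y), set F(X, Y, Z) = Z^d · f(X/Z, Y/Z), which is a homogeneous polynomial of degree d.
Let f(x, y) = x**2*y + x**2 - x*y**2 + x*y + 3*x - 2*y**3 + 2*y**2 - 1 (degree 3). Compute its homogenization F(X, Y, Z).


F(X, Y, Z) = X**2*Y + X**2*Z - X*Y**2 + X*Y*Z + 3*X*Z**2 - 2*Y**3 + 2*Y**2*Z - Z**3

deg(f) = 3.
Substitute x = X/Z, y = Y/Z into f, then multiply by Z^3.
  monomial 1·x^2·y^1 ↦ 1·X^2·Y^1·Z^0.
  monomial 1·x^2·y^0 ↦ 1·X^2·Y^0·Z^1.
  monomial -1·x^1·y^2 ↦ -1·X^1·Y^2·Z^0.
  monomial 1·x^1·y^1 ↦ 1·X^1·Y^1·Z^1.
  monomial 3·x^1·y^0 ↦ 3·X^1·Y^0·Z^2.
  monomial -2·x^0·y^3 ↦ -2·X^0·Y^3·Z^0.
  monomial 2·x^0·y^2 ↦ 2·X^0·Y^2·Z^1.
  monomial -1·x^0·y^0 ↦ -1·X^0·Y^0·Z^3.
Collecting: F(X, Y, Z) = X**2*Y + X**2*Z - X*Y**2 + X*Y*Z + 3*X*Z**2 - 2*Y**3 + 2*Y**2*Z - Z**3.


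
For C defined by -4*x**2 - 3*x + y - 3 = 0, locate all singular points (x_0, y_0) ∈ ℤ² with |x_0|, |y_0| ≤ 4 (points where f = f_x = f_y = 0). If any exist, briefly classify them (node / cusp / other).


No singular points in the scanned grid; C is smooth there.

Compute partial derivatives:
  f_x = -8*x - 3.
  f_y = 1.
f_y = 1 is a nonzero constant, so f_y never vanishes: no point (x, y) can satisfy f = f_x = f_y = 0. In particular no (x, y) ∈ {−4, ..., 4}² is singular; the curve is smooth.


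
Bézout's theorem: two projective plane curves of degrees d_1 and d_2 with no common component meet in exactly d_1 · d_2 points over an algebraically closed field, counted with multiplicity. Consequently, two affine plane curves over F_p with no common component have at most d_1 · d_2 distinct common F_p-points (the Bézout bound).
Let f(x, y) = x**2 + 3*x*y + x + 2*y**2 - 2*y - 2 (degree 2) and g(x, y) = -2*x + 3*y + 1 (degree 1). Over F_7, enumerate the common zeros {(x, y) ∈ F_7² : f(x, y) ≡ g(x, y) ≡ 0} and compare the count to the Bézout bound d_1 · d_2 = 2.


Common zeros: {(3, 4)}; count = 1; Bézout bound = 2.

deg(f) = 2, deg(g) = 1, so Bézout bound = 2.
Scan x ∈ F_7. For each x, list the y ∈ F_7 with f(x, y) ≡ 0 and those with g(x, y) ≡ 0 (mod 7); the common zeros in that column are the intersection.
  x = 0: f ≡ 0 at y ∈ ∅; g ≡ 0 at y ∈ {2}; common: ∅.
  x = 1: f ≡ 0 at y ∈ {0, 3}; g ≡ 0 at y ∈ {5}; common: ∅.
  x = 2: f ≡ 0 at y ∈ ∅; g ≡ 0 at y ∈ {1}; common: ∅.
  x = 3: f ≡ 0 at y ∈ {3, 4}; g ≡ 0 at y ∈ {4}; common: {4}.
  x = 4: f ≡ 0 at y ∈ ∅; g ≡ 0 at y ∈ {0}; common: ∅.
  x = 5: f ≡ 0 at y ∈ {0, 4}; g ≡ 0 at y ∈ {3}; common: ∅.
  x = 6: f ≡ 0 at y ∈ ∅; g ≡ 0 at y ∈ {6}; common: ∅.
Collecting: common zeros = {(3, 4)}, so the count is 1.
Comparison with the Bézout bound: 1 ≤ 2 = deg(f)·deg(g), as expected for curves with no common component (the affine F_7-count falls short of the bound because intersections may lie at infinity, over extension fields, or carry multiplicity).


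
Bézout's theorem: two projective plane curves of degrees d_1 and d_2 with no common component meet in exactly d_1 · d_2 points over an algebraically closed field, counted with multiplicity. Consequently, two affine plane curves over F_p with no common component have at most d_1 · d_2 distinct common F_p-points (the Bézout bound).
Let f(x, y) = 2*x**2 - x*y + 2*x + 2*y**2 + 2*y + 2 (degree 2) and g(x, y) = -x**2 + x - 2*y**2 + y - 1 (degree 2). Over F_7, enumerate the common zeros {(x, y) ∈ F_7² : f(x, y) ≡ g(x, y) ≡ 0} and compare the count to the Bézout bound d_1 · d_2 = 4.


Common zeros: {(0, 2), (4, 1)}; count = 2; Bézout bound = 4.

deg(f) = 2, deg(g) = 2, so Bézout bound = 4.
Scan x ∈ F_7. For each x, list the y ∈ F_7 with f(x, y) ≡ 0 and those with g(x, y) ≡ 0 (mod 7); the common zeros in that column are the intersection.
  x = 0: f ≡ 0 at y ∈ {2, 4}; g ≡ 0 at y ∈ {2}; common: {2}.
  x = 1: f ≡ 0 at y ∈ {4, 6}; g ≡ 0 at y ∈ {2}; common: ∅.
  x = 2: f ≡ 0 at y ∈ {0}; g ≡ 0 at y ∈ ∅; common: ∅.
  x = 3: f ≡ 0 at y ∈ ∅; g ≡ 0 at y ∈ {0, 4}; common: ∅.
  x = 4: f ≡ 0 at y ∈ {0, 1}; g ≡ 0 at y ∈ {1, 3}; common: {1}.
  x = 5: f ≡ 0 at y ∈ ∅; g ≡ 0 at y ∈ {0, 4}; common: ∅.
  x = 6: f ≡ 0 at y ∈ {1}; g ≡ 0 at y ∈ ∅; common: ∅.
Collecting: common zeros = {(0, 2), (4, 1)}, so the count is 2.
Comparison with the Bézout bound: 2 ≤ 4 = deg(f)·deg(g), as expected for curves with no common component (the affine F_7-count falls short of the bound because intersections may lie at infinity, over extension fields, or carry multiplicity).


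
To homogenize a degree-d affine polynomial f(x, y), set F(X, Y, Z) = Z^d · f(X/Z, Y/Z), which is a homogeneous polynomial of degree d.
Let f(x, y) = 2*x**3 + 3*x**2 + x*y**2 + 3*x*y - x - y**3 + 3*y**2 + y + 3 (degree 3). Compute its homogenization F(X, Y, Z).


F(X, Y, Z) = 2*X**3 + 3*X**2*Z + X*Y**2 + 3*X*Y*Z - X*Z**2 - Y**3 + 3*Y**2*Z + Y*Z**2 + 3*Z**3

deg(f) = 3.
Substitute x = X/Z, y = Y/Z into f, then multiply by Z^3.
  monomial 2·x^3·y^0 ↦ 2·X^3·Y^0·Z^0.
  monomial 3·x^2·y^0 ↦ 3·X^2·Y^0·Z^1.
  monomial 1·x^1·y^2 ↦ 1·X^1·Y^2·Z^0.
  monomial 3·x^1·y^1 ↦ 3·X^1·Y^1·Z^1.
  monomial -1·x^1·y^0 ↦ -1·X^1·Y^0·Z^2.
  monomial -1·x^0·y^3 ↦ -1·X^0·Y^3·Z^0.
  monomial 3·x^0·y^2 ↦ 3·X^0·Y^2·Z^1.
  monomial 1·x^0·y^1 ↦ 1·X^0·Y^1·Z^2.
  monomial 3·x^0·y^0 ↦ 3·X^0·Y^0·Z^3.
Collecting: F(X, Y, Z) = 2*X**3 + 3*X**2*Z + X*Y**2 + 3*X*Y*Z - X*Z**2 - Y**3 + 3*Y**2*Z + Y*Z**2 + 3*Z**3.


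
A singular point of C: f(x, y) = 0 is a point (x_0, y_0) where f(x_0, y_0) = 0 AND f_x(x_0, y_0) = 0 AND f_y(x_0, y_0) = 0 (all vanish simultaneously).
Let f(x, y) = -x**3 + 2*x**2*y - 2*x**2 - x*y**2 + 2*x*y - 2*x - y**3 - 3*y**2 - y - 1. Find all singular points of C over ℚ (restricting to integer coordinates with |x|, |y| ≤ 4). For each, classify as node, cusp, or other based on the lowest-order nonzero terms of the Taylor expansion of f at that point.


Singular points: {(-1, -1)}; classification: node.

Compute partial derivatives:
  f_x = -3*x**2 + 4*x*y - 4*x - y**2 + 2*y - 2.
  f_y = 2*x**2 - 2*x*y + 2*x - 3*y**2 - 6*y - 1.
Scan x_0 ∈ {−4, ..., 4}. For each x_0, f_y(x_0, y) is a polynomial in y; find its integer roots y ∈ {−4, ..., 4}, then test f_x and f at those candidates.
  x = -4: f_y(-4, y) = -3*y**2 + 2*y + 23; no integer root y with |y| ≤ 4.
  x = -3: f_y(-3, y) = 11 - 3*y**2; no integer root y with |y| ≤ 4.
  x = -2: f_y(-2, y) = -3*y**2 - 2*y + 3; no integer root y with |y| ≤ 4.
  x = -1: f_y(-1, y) = -3*y**2 - 4*y - 1; vanishes at y ∈ {-1}. (-1, -1): f_x = 0, f = 0 — SINGULAR.
  x = 0: f_y(0, y) = -3*y**2 - 6*y - 1; no integer root y with |y| ≤ 4.
  x = 1: f_y(1, y) = -3*y**2 - 8*y + 3; vanishes at y ∈ {-3}. (1, -3): f_x = -36 ≠ 0.
  x = 2: f_y(2, y) = -3*y**2 - 10*y + 11; no integer root y with |y| ≤ 4.
  x = 3: f_y(3, y) = -3*y**2 - 12*y + 23; no integer root y with |y| ≤ 4.
  x = 4: f_y(4, y) = -3*y**2 - 14*y + 39; no integer root y with |y| ≤ 4.
Only singular point on the grid: (-1, -1).
Classify: substitute x = -1 + u, y = -1 + v and expand: f = -u**3 + 2*u**2*v - u**2 - u*v**2 - v**3 + v**2.
No constant or linear terms (consistent with a singular point). Quadratic part: -u**2 + v**2. Cubic part: -u**3 + 2*u**2*v - u*v**2 - v**3.
The quadratic part v**2 - u**2 = (v − u)(v + u) splits into two distinct linear factors, so there are two distinct tangent lines y − -1 = ±(x − -1) — this is a node (ordinary double point).
Classification: node.


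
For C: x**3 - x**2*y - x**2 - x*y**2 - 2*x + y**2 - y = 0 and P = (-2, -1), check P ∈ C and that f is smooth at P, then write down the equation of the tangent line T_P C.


Tangent line at P: 9*x - 11*y + 7 = 0.

Step 1: f(-2, -1) = 0, so P lies on C.
Step 2: partial derivatives
  f_x(x, y) = 3*x**2 - 2*x*y - 2*x - y**2 - 2, f_y(x, y) = -x**2 - 2*x*y + 2*y - 1.
  f_x(P) = 9, f_y(P) = -11 (gradient nonzero, so P is smooth).
Step 3: tangent line at P: 9·(x − -2) + -11·(y − -1) = 0.
Expanding: 9*x - 11*y + 7 = 0.


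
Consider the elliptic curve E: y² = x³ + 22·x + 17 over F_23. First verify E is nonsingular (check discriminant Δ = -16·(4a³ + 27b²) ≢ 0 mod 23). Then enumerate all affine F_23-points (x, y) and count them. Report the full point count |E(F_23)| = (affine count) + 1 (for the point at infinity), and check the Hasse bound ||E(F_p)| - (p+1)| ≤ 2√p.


Affine points = {(2, 0), (3, 8), (3, 15), (4, 10), (4, 13), (7, 10), (7, 13), (9, 1), (9, 22), (10, 8), (10, 15), (11, 7), (11, 16), (12, 10), (12, 13), (13, 4), (13, 19), (16, 7), (16, 16), (18, 9), (18, 14), (19, 7), (19, 16), (20, 4), (20, 19)}; affine count = 25; |E(F_23)| = 26.

Discriminant check: Δ ∝ 4a³ + 27b² = 4·22³ + 27·17² = 4·10648 + 27·289 ≡ 2 (mod 23). Nonzero ⇒ E is nonsingular.
For each x ∈ F_23, compute rhs = x³ + 22·x + 17 mod 23, then count y ∈ F_23 with y² ≡ rhs.
  x = 0: rhs = 17, matching y values: none (0 points).
  x = 1: rhs = 17, matching y values: none (0 points).
  x = 2: rhs = 0, matching y values: 0 (1 points).
  x = 3: rhs = 18, matching y values: 8, 15 (2 points).
  x = 4: rhs = 8, matching y values: 10, 13 (2 points).
  x = 5: rhs = 22, matching y values: none (0 points).
  x = 6: rhs = 20, matching y values: none (0 points).
  x = 7: rhs = 8, matching y values: 10, 13 (2 points).
  x = 8: rhs = 15, matching y values: none (0 points).
  x = 9: rhs = 1, matching y values: 1, 22 (2 points).
  x = 10: rhs = 18, matching y values: 8, 15 (2 points).
  x = 11: rhs = 3, matching y values: 7, 16 (2 points).
  x = 12: rhs = 8, matching y values: 10, 13 (2 points).
  x = 13: rhs = 16, matching y values: 4, 19 (2 points).
  x = 14: rhs = 10, matching y values: none (0 points).
  x = 15: rhs = 19, matching y values: none (0 points).
  x = 16: rhs = 3, matching y values: 7, 16 (2 points).
  x = 17: rhs = 14, matching y values: none (0 points).
  x = 18: rhs = 12, matching y values: 9, 14 (2 points).
  x = 19: rhs = 3, matching y values: 7, 16 (2 points).
  x = 20: rhs = 16, matching y values: 4, 19 (2 points).
  x = 21: rhs = 11, matching y values: none (0 points).
  x = 22: rhs = 17, matching y values: none (0 points).
Total affine count: 25.
Full point count |E(F_23)| = 25 + 1 = 26.
Hasse bound: |26 − (23+1)| = |2| = 2 ≤ 2√23 ≈ 9.5917 ✓.


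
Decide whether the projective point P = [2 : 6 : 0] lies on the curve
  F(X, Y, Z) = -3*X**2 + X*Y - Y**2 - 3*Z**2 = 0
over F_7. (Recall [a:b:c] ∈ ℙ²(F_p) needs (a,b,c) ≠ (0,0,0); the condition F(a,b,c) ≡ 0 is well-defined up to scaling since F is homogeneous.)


F(2,6,0) ≡ 6 (mod 7); P is NOT on the curve.

Evaluate F(2, 6, 0) term-by-term (mod 7).
  -3*X**2 ↦ -3·4·1·1 = -12
  X*Y ↦ 1·2·6·1 = 12
  -Y**2 ↦ -1·1·36·1 = -36
  -3*Z**2 ↦ -3·1·1·0 = 0
Sum: F(2, 6, 0) = (-12) + (12) + (-36) + (0) = -36.
Reducing mod 7: -36 ≡ 6 (mod 7).
Since F(a, b, c) ≡ 6 ≠ 0 (mod 7), P does NOT lie on the curve.


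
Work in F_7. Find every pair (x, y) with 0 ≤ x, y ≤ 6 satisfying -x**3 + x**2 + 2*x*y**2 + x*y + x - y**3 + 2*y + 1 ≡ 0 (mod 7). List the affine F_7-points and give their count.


Affine F_7-points: {(0, 6), (2, 6), (3, 0), (3, 3), (4, 2), (6, 1), (6, 5), (6, 6)}; count = 8.

For each of the 49 pairs (x, y) ∈ F_7², evaluate f(x, y) mod 7. Record the zeros.
  x = 0: [0↦1, 1↦2, 2↦4, 3↦1, 4↦1, 5↦5, 6↦0]  zeros at y ∈ {6}
  x = 1: [0↦2, 1↦6, 2↦1, 3↦2, 4↦3, 5↦5, 6↦2]  zeros at y ∈ ∅
  x = 2: [0↦6, 1↦6, 2↦1, 3↦6, 4↦1, 5↦1, 6↦0]  zeros at y ∈ {6}
  x = 3: [0↦0, 1↦3, 2↦5, 3↦0, 4↦3, 5↦1, 6↦2]  zeros at y ∈ {0, 3}
  x = 4: [0↦6, 1↦5, 2↦0, 3↦6, 4↦3, 5↦6, 6↦2]  zeros at y ∈ {2}
  x = 5: [0↦4, 1↦6, 2↦1, 3↦4, 4↦2, 5↦3, 6↦1]  zeros at y ∈ ∅
  x = 6: [0↦2, 1↦0, 2↦2, 3↦2, 4↦1, 5↦0, 6↦0]  zeros at y ∈ {1, 5, 6}
Collecting zeros: affine points = {(0, 6), (2, 6), (3, 0), (3, 3), (4, 2), (6, 1), (6, 5), (6, 6)}.
Total count |C(F_7)_aff| = 8.


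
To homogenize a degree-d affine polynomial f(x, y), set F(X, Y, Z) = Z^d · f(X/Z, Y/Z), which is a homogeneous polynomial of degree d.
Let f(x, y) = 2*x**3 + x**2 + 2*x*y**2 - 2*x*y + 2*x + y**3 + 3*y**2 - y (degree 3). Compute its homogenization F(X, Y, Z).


F(X, Y, Z) = 2*X**3 + X**2*Z + 2*X*Y**2 - 2*X*Y*Z + 2*X*Z**2 + Y**3 + 3*Y**2*Z - Y*Z**2

deg(f) = 3.
Substitute x = X/Z, y = Y/Z into f, then multiply by Z^3.
  monomial 2·x^3·y^0 ↦ 2·X^3·Y^0·Z^0.
  monomial 1·x^2·y^0 ↦ 1·X^2·Y^0·Z^1.
  monomial 2·x^1·y^2 ↦ 2·X^1·Y^2·Z^0.
  monomial -2·x^1·y^1 ↦ -2·X^1·Y^1·Z^1.
  monomial 2·x^1·y^0 ↦ 2·X^1·Y^0·Z^2.
  monomial 1·x^0·y^3 ↦ 1·X^0·Y^3·Z^0.
  monomial 3·x^0·y^2 ↦ 3·X^0·Y^2·Z^1.
  monomial -1·x^0·y^1 ↦ -1·X^0·Y^1·Z^2.
Collecting: F(X, Y, Z) = 2*X**3 + X**2*Z + 2*X*Y**2 - 2*X*Y*Z + 2*X*Z**2 + Y**3 + 3*Y**2*Z - Y*Z**2.


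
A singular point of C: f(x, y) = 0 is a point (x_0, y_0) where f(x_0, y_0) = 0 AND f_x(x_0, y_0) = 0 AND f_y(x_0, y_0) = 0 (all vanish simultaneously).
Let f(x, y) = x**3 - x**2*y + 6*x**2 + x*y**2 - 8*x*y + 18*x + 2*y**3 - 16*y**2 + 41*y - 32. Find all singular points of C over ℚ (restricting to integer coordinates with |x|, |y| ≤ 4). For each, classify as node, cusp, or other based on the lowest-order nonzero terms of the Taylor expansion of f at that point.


Singular points: {(-1, 3)}; classification: cusp.

Compute partial derivatives:
  f_x = 3*x**2 - 2*x*y + 12*x + y**2 - 8*y + 18.
  f_y = -x**2 + 2*x*y - 8*x + 6*y**2 - 32*y + 41.
Scan x_0 ∈ {−4, ..., 4}. For each x_0, f_y(x_0, y) is a polynomial in y; find its integer roots y ∈ {−4, ..., 4}, then test f_x and f at those candidates.
  x = -4: f_y(-4, y) = 6*y**2 - 40*y + 57; no integer root y with |y| ≤ 4.
  x = -3: f_y(-3, y) = 6*y**2 - 38*y + 56; vanishes at y ∈ {4}. (-3, 4): f_x = 17 ≠ 0.
  x = -2: f_y(-2, y) = 6*y**2 - 36*y + 53; no integer root y with |y| ≤ 4.
  x = -1: f_y(-1, y) = 6*y**2 - 34*y + 48; vanishes at y ∈ {3}. (-1, 3): f_x = 0, f = 0 — SINGULAR.
  x = 0: f_y(0, y) = 6*y**2 - 32*y + 41; no integer root y with |y| ≤ 4.
  x = 1: f_y(1, y) = 6*y**2 - 30*y + 32; no integer root y with |y| ≤ 4.
  x = 2: f_y(2, y) = 6*y**2 - 28*y + 21; no integer root y with |y| ≤ 4.
  x = 3: f_y(3, y) = 6*y**2 - 26*y + 8; vanishes at y ∈ {4}. (3, 4): f_x = 41 ≠ 0.
  x = 4: f_y(4, y) = 6*y**2 - 24*y - 7; no integer root y with |y| ≤ 4.
Only singular point on the grid: (-1, 3).
Classify: substitute x = -1 + u, y = 3 + v and expand: f = u**3 - u**2*v + u*v**2 + 2*v**3 + v**2.
No constant or linear terms (consistent with a singular point). Quadratic part: v**2. Cubic part: u**3 - u**2*v + u*v**2 + 2*v**3.
The quadratic part v**2 is a perfect square, so there is a single (double) tangent line v = 0, i.e. y = 3. Restricting the cubic part to that line (v = 0) leaves u**3 ≠ 0, so f is not divisible by v and the branch is v² ≈ -u**3 to lowest order — this is a cusp.
Classification: cusp.


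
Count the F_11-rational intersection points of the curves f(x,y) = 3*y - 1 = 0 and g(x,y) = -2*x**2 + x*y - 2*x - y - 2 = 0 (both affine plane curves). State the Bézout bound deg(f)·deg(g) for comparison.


Common zeros: {(6, 4)}; count = 1; Bézout bound = 2.

deg(f) = 1, deg(g) = 2, so Bézout bound = 2.
Scan x ∈ F_11. For each x, list the y ∈ F_11 with f(x, y) ≡ 0 and those with g(x, y) ≡ 0 (mod 11); the common zeros in that column are the intersection.
  x = 0: f ≡ 0 at y ∈ {4}; g ≡ 0 at y ∈ {9}; common: ∅.
  x = 1: f ≡ 0 at y ∈ {4}; g ≡ 0 at y ∈ ∅; common: ∅.
  x = 2: f ≡ 0 at y ∈ {4}; g ≡ 0 at y ∈ {3}; common: ∅.
  x = 3: f ≡ 0 at y ∈ {4}; g ≡ 0 at y ∈ {2}; common: ∅.
  x = 4: f ≡ 0 at y ∈ {4}; g ≡ 0 at y ∈ {3}; common: ∅.
  x = 5: f ≡ 0 at y ∈ {4}; g ≡ 0 at y ∈ {10}; common: ∅.
  x = 6: f ≡ 0 at y ∈ {4}; g ≡ 0 at y ∈ {4}; common: {4}.
  x = 7: f ≡ 0 at y ∈ {4}; g ≡ 0 at y ∈ {8}; common: ∅.
  x = 8: f ≡ 0 at y ∈ {4}; g ≡ 0 at y ∈ {2}; common: ∅.
  x = 9: f ≡ 0 at y ∈ {4}; g ≡ 0 at y ∈ {9}; common: ∅.
  x = 10: f ≡ 0 at y ∈ {4}; g ≡ 0 at y ∈ {10}; common: ∅.
Collecting: common zeros = {(6, 4)}, so the count is 1.
Comparison with the Bézout bound: 1 ≤ 2 = deg(f)·deg(g), as expected for curves with no common component (the affine F_11-count falls short of the bound because intersections may lie at infinity, over extension fields, or carry multiplicity).


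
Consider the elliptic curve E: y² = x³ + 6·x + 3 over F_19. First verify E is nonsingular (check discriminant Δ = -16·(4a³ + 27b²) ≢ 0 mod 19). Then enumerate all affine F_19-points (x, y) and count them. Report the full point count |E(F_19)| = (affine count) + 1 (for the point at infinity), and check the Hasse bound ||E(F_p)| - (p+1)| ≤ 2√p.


Affine points = {(2, 2), (2, 17), (5, 5), (5, 14), (9, 8), (9, 11), (12, 6), (12, 13), (13, 6), (13, 13), (14, 0)}; affine count = 11; |E(F_19)| = 12.

Discriminant check: Δ ∝ 4a³ + 27b² = 4·6³ + 27·3² = 4·216 + 27·9 ≡ 5 (mod 19). Nonzero ⇒ E is nonsingular.
For each x ∈ F_19, compute rhs = x³ + 6·x + 3 mod 19, then count y ∈ F_19 with y² ≡ rhs.
  x = 0: rhs = 3, matching y values: none (0 points).
  x = 1: rhs = 10, matching y values: none (0 points).
  x = 2: rhs = 4, matching y values: 2, 17 (2 points).
  x = 3: rhs = 10, matching y values: none (0 points).
  x = 4: rhs = 15, matching y values: none (0 points).
  x = 5: rhs = 6, matching y values: 5, 14 (2 points).
  x = 6: rhs = 8, matching y values: none (0 points).
  x = 7: rhs = 8, matching y values: none (0 points).
  x = 8: rhs = 12, matching y values: none (0 points).
  x = 9: rhs = 7, matching y values: 8, 11 (2 points).
  x = 10: rhs = 18, matching y values: none (0 points).
  x = 11: rhs = 13, matching y values: none (0 points).
  x = 12: rhs = 17, matching y values: 6, 13 (2 points).
  x = 13: rhs = 17, matching y values: 6, 13 (2 points).
  x = 14: rhs = 0, matching y values: 0 (1 points).
  x = 15: rhs = 10, matching y values: none (0 points).
  x = 16: rhs = 15, matching y values: none (0 points).
  x = 17: rhs = 2, matching y values: none (0 points).
  x = 18: rhs = 15, matching y values: none (0 points).
Total affine count: 11.
Full point count |E(F_19)| = 11 + 1 = 12.
Hasse bound: |12 − (19+1)| = |-8| = 8 ≤ 2√19 ≈ 8.7178 ✓.


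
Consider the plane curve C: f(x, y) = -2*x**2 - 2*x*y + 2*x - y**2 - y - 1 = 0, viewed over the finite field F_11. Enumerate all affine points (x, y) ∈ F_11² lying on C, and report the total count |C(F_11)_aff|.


Affine F_11-points: {(1, 2), (1, 6), (2, 1), (2, 5), (4, 4), (4, 9), (5, 5), (5, 6), (9, 1), (9, 2), (10, 3), (10, 9)}; count = 12.

For each of the 121 pairs (x, y) ∈ F_11², evaluate f(x, y) mod 11. Record the zeros.
  x = 0: [0↦10, 1↦8, 2↦4, 3↦9, 4↦1, 5↦2, 6↦1, 7↦9, 8↦4, 9↦8, 10↦10]  zeros at y ∈ ∅
  x = 1: [0↦10, 1↦6, 2↦0, 3↦3, 4↦4, 5↦3, 6↦0, 7↦6, 8↦10, 9↦1, 10↦1]  zeros at y ∈ {2, 6}
  x = 2: [0↦6, 1↦0, 2↦3, 3↦4, 4↦3, 5↦0, 6↦6, 7↦10, 8↦1, 9↦1, 10↦10]  zeros at y ∈ {1, 5}
  x = 3: [0↦9, 1↦1, 2↦2, 3↦1, 4↦9, 5↦4, 6↦8, 7↦10, 8↦10, 9↦8, 10↦4]  zeros at y ∈ ∅
  x = 4: [0↦8, 1↦9, 2↦8, 3↦5, 4↦0, 5↦4, 6↦6, 7↦6, 8↦4, 9↦0, 10↦5]  zeros at y ∈ {4, 9}
  x = 5: [0↦3, 1↦2, 2↦10, 3↦5, 4↦9, 5↦0, 6↦0, 7↦9, 8↦5, 9↦10, 10↦2]  zeros at y ∈ {5, 6}
  x = 6: [0↦5, 1↦2, 2↦8, 3↦1, 4↦3, 5↦3, 6↦1, 7↦8, 8↦2, 9↦5, 10↦6]  zeros at y ∈ ∅
  x = 7: [0↦3, 1↦9, 2↦2, 3↦4, 4↦4, 5↦2, 6↦9, 7↦3, 8↦6, 9↦7, 10↦6]  zeros at y ∈ ∅
  x = 8: [0↦8, 1↦1, 2↦3, 3↦3, 4↦1, 5↦8, 6↦2, 7↦5, 8↦6, 9↦5, 10↦2]  zeros at y ∈ ∅
  x = 9: [0↦9, 1↦0, 2↦0, 3↦9, 4↦5, 5↦10, 6↦2, 7↦3, 8↦2, 9↦10, 10↦5]  zeros at y ∈ {1, 2}
  x = 10: [0↦6, 1↦6, 2↦4, 3↦0, 4↦5, 5↦8, 6↦9, 7↦8, 8↦5, 9↦0, 10↦4]  zeros at y ∈ {3, 9}
Collecting zeros: affine points = {(1, 2), (1, 6), (2, 1), (2, 5), (4, 4), (4, 9), (5, 5), (5, 6), (9, 1), (9, 2), (10, 3), (10, 9)}.
Total count |C(F_11)_aff| = 12.


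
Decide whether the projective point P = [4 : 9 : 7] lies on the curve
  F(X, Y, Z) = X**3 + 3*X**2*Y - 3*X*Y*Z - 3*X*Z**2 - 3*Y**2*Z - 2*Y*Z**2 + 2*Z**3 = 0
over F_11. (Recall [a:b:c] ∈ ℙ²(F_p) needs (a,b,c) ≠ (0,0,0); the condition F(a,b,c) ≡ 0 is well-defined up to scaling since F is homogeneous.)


F(4,9,7) ≡ 5 (mod 11); P is NOT on the curve.

Evaluate F(4, 9, 7) term-by-term (mod 11).
  X**3 ↦ 1·64·1·1 = 64
  3*X**2*Y ↦ 3·16·9·1 = 432
  -3*X*Y*Z ↦ -3·4·9·7 = -756
  -3*X*Z**2 ↦ -3·4·1·49 = -588
  -3*Y**2*Z ↦ -3·1·81·7 = -1701
  -2*Y*Z**2 ↦ -2·1·9·49 = -882
  2*Z**3 ↦ 2·1·1·343 = 686
Sum: F(4, 9, 7) = (64) + (432) + (-756) + (-588) + (-1701) + (-882) + (686) = -2745.
Reducing mod 11: -2745 ≡ 5 (mod 11).
Since F(a, b, c) ≡ 5 ≠ 0 (mod 11), P does NOT lie on the curve.


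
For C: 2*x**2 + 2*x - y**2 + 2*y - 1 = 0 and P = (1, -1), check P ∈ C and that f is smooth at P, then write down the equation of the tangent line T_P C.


Tangent line at P: 6*x + 4*y - 2 = 0.

Step 1: f(1, -1) = 0, so P lies on C.
Step 2: partial derivatives
  f_x(x, y) = 4*x + 2, f_y(x, y) = 2 - 2*y.
  f_x(P) = 6, f_y(P) = 4 (gradient nonzero, so P is smooth).
Step 3: tangent line at P: 6·(x − 1) + 4·(y − -1) = 0.
Expanding: 6*x + 4*y - 2 = 0.


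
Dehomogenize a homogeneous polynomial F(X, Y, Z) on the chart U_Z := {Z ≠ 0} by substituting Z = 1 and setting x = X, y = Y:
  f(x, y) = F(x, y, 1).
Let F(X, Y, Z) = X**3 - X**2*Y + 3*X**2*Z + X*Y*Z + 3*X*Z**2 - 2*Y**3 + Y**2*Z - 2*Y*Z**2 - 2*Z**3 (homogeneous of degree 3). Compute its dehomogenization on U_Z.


f(x, y) = x**3 - x**2*y + 3*x**2 + x*y + 3*x - 2*y**3 + y**2 - 2*y - 2

On U_Z we set Z = 1. Each monomial c·X^i·Y^j·Z^k in F becomes c·x^i·y^j·1^k = c·x^i·y^j.
Substituting Z = 1: F(X, Y, 1) = x**3 - x**2*y + 3*x**2 + x*y + 3*x - 2*y**3 + y**2 - 2*y - 2.
Note: deg(f) ≤ deg(F) = 3; strict inequality happens when F is divisible by Z (lost terms).


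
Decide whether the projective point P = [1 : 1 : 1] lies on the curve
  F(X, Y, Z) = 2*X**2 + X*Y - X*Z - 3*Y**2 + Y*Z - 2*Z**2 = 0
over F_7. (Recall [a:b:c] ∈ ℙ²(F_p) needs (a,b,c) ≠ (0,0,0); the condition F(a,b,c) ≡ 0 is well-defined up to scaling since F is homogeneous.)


F(1,1,1) ≡ 5 (mod 7); P is NOT on the curve.

Evaluate F(1, 1, 1) term-by-term (mod 7).
  2*X**2 ↦ 2·1·1·1 = 2
  X*Y ↦ 1·1·1·1 = 1
  -X*Z ↦ -1·1·1·1 = -1
  -3*Y**2 ↦ -3·1·1·1 = -3
  Y*Z ↦ 1·1·1·1 = 1
  -2*Z**2 ↦ -2·1·1·1 = -2
Sum: F(1, 1, 1) = (2) + (1) + (-1) + (-3) + (1) + (-2) = -2.
Reducing mod 7: -2 ≡ 5 (mod 7).
Since F(a, b, c) ≡ 5 ≠ 0 (mod 7), P does NOT lie on the curve.


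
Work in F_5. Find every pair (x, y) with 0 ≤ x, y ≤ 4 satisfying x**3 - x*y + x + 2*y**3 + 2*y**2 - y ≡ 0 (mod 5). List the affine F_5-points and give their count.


Affine F_5-points: {(0, 0), (2, 0), (3, 0), (3, 1), (3, 3), (4, 3)}; count = 6.

For each of the 25 pairs (x, y) ∈ F_5², evaluate f(x, y) mod 5. Record the zeros.
  x = 0: [0↦0, 1↦3, 2↦2, 3↦4, 4↦1]  zeros at y ∈ {0}
  x = 1: [0↦2, 1↦4, 2↦2, 3↦3, 4↦4]  zeros at y ∈ ∅
  x = 2: [0↦0, 1↦1, 2↦3, 3↦3, 4↦3]  zeros at y ∈ {0}
  x = 3: [0↦0, 1↦0, 2↦1, 3↦0, 4↦4]  zeros at y ∈ {0, 1, 3}
  x = 4: [0↦3, 1↦2, 2↦2, 3↦0, 4↦3]  zeros at y ∈ {3}
Collecting zeros: affine points = {(0, 0), (2, 0), (3, 0), (3, 1), (3, 3), (4, 3)}.
Total count |C(F_5)_aff| = 6.


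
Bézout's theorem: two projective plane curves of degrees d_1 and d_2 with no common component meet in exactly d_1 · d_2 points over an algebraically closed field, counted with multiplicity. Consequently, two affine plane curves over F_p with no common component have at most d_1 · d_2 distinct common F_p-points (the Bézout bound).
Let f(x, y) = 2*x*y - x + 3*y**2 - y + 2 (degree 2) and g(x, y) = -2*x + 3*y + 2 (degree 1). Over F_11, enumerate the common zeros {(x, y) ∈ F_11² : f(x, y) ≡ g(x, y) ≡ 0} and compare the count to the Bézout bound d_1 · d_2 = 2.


Common zeros: {(3, 5), (6, 7)}; count = 2; Bézout bound = 2.

deg(f) = 2, deg(g) = 1, so Bézout bound = 2.
Scan x ∈ F_11. For each x, list the y ∈ F_11 with f(x, y) ≡ 0 and those with g(x, y) ≡ 0 (mod 11); the common zeros in that column are the intersection.
  x = 0: f ≡ 0 at y ∈ ∅; g ≡ 0 at y ∈ {3}; common: ∅.
  x = 1: f ≡ 0 at y ∈ {9}; g ≡ 0 at y ∈ {0}; common: ∅.
  x = 2: f ≡ 0 at y ∈ {0, 10}; g ≡ 0 at y ∈ {8}; common: ∅.
  x = 3: f ≡ 0 at y ∈ {5, 8}; g ≡ 0 at y ∈ {5}; common: {5}.
  x = 4: f ≡ 0 at y ∈ ∅; g ≡ 0 at y ∈ {2}; common: ∅.
  x = 5: f ≡ 0 at y ∈ ∅; g ≡ 0 at y ∈ {10}; common: ∅.
  x = 6: f ≡ 0 at y ∈ {4, 7}; g ≡ 0 at y ∈ {7}; common: {7}.
  x = 7: f ≡ 0 at y ∈ {1, 2}; g ≡ 0 at y ∈ {4}; common: ∅.
  x = 8: f ≡ 0 at y ∈ {3}; g ≡ 0 at y ∈ {1}; common: ∅.
  x = 9: f ≡ 0 at y ∈ ∅; g ≡ 0 at y ∈ {9}; common: ∅.
  x = 10: f ≡ 0 at y ∈ ∅; g ≡ 0 at y ∈ {6}; common: ∅.
Collecting: common zeros = {(3, 5), (6, 7)}, so the count is 2.
Comparison with the Bézout bound: 2 ≤ 2 = deg(f)·deg(g), as expected for curves with no common component (the bound is attained).
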